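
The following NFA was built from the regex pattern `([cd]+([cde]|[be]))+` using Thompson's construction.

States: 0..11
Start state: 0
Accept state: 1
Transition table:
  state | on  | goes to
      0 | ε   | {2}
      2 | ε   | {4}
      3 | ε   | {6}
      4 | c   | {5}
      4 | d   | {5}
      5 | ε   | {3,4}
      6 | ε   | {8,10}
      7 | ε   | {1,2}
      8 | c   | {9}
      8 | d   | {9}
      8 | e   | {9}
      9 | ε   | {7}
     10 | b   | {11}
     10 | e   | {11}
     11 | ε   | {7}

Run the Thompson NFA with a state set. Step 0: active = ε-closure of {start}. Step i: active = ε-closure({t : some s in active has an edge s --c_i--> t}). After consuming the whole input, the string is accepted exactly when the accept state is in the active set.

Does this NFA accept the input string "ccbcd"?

S₀ = ε-closure({0}) = {0,2,4}
'c' @ 1: {3,4,5,6,8,10}
'c' @ 2: {1,2,3,4,5,6,7,8,9,10}  [accepting]
'b' @ 3: {1,2,4,7,11}  [accepting]
'c' @ 4: {3,4,5,6,8,10}
'd' @ 5: {1,2,3,4,5,6,7,8,9,10}  [accepting]
after full input: {1,2,3,4,5,6,7,8,9,10}  (accept=1 in)

Answer: ACCEPT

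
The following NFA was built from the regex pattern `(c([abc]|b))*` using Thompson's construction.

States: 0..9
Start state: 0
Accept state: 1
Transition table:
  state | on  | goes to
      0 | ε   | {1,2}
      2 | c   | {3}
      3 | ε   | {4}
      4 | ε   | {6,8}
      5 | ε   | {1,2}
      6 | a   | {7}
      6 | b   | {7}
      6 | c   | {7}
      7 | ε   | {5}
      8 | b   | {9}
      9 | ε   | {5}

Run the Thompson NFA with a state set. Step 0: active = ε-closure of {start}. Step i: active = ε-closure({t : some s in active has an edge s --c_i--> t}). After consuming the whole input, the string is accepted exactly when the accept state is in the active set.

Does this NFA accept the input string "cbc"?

initial (ε-close {0}): {0,1,2}
'c' @ 1: {3,4,6,8}
'b' @ 2: {1,2,5,7,9}  (accept∈set)
'c' @ 3: {3,4,6,8}
end set {3,4,6,8} — state 1 not in

Answer: REJECT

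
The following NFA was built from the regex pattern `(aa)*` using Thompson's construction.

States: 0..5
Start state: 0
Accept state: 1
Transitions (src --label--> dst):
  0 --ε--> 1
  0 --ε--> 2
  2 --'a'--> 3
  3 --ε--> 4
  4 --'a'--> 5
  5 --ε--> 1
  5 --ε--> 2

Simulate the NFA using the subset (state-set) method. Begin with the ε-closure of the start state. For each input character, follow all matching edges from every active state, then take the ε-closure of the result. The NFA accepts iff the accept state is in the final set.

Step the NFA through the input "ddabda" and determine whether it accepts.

initial (ε-close {0}): {0,1,2}
'd' @ 1: {}  — dead — no transitions
rest 'dabda' ignored (set empty)
end set {} — state 1 not in

Answer: REJECT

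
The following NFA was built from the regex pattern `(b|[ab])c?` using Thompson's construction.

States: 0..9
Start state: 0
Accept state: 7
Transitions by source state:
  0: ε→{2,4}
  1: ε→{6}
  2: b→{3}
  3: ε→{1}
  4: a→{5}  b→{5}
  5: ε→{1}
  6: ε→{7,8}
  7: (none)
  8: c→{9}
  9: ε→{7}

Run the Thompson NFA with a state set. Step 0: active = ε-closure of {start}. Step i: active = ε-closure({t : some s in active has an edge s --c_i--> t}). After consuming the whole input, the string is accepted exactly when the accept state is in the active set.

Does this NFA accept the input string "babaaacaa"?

Answer: REJECT

Steps:
initial (ε-close {0}): {0,2,4}
'b' @ 1: {1,3,5,6,7,8}  (accept∈set)
'a' @ 2: {}  — dead — no transitions
rest 'baaacaa' ignored (set empty)
after full input: {}  (accept=7 not in)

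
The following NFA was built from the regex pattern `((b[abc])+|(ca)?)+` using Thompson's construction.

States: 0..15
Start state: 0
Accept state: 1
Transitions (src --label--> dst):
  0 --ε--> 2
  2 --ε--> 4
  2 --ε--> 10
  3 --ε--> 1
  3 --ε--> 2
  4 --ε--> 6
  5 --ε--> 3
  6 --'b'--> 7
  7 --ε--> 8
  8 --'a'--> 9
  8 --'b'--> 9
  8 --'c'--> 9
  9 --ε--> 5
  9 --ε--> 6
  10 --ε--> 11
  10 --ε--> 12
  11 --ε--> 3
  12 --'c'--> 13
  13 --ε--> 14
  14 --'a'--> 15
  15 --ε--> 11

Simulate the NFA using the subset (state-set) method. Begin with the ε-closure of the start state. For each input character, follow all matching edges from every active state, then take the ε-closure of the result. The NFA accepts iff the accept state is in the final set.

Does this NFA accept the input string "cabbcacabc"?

Answer: ACCEPT

Steps:
initial (ε-close {0}): {0,1,2,3,4,6,10,11,12}
'c' @ 1: {13,14}
'a' @ 2: {1,2,3,4,6,10,11,12,15}  ✓accept
'b' @ 3: {7,8}
'b' @ 4: {1,2,3,4,5,6,9,10,11,12}  ✓accept
'c' @ 5: {13,14}
'a' @ 6: {1,2,3,4,6,10,11,12,15}  ✓accept
'c' @ 7: {13,14}
'a' @ 8: {1,2,3,4,6,10,11,12,15}  ✓accept
'b' @ 9: {7,8}
'c' @ 10: {1,2,3,4,5,6,9,10,11,12}  ✓accept
end set {1,2,3,4,5,6,9,10,11,12} — state 1 in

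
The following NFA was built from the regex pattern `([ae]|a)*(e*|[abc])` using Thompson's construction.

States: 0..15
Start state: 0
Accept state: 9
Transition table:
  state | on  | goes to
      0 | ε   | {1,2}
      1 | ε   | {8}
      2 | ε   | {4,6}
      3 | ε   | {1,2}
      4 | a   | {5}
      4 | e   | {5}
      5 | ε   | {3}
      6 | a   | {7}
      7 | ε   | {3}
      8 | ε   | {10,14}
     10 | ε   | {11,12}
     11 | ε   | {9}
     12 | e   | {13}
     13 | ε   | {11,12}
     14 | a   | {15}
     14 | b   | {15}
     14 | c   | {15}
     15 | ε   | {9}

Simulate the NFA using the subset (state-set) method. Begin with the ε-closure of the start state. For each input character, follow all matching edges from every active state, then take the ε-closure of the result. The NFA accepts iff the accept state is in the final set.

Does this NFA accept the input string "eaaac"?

start: ε-closure({0}) = {0,1,2,4,6,8,9,10,11,12,14}
'e' @ 1: {1,2,3,4,5,6,8,9,10,11,12,13,14}  [accepting]
'a' @ 2: {1,2,3,4,5,6,7,8,9,10,11,12,14,15}  [accepting]
'a' @ 3: {1,2,3,4,5,6,7,8,9,10,11,12,14,15}  [accepting]
'a' @ 4: {1,2,3,4,5,6,7,8,9,10,11,12,14,15}  [accepting]
'c' @ 5: {9,15}  [accepting]
end set {9,15} — state 9 in

Answer: ACCEPT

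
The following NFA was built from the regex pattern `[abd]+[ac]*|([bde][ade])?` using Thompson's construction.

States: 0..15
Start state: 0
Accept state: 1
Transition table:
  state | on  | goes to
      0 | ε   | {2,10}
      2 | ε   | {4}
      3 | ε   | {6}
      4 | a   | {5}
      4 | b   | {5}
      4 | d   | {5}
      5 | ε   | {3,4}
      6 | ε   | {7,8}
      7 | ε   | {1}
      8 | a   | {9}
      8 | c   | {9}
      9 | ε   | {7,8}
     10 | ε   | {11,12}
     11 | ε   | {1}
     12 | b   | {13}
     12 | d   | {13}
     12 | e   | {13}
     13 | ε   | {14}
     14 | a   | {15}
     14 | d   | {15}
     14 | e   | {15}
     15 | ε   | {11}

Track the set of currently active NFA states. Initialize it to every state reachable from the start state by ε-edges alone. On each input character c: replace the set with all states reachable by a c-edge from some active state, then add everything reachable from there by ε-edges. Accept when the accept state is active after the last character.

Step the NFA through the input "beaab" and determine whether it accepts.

initial (ε-close {0}): {0,1,2,4,10,11,12}
'b' @ 1: {1,3,4,5,6,7,8,13,14}  [accepting]
'e' @ 2: {1,11,15}  [accepting]
'a' @ 3: {}  — state set empty
rest 'ab' ignored (set empty)
end set {} — state 1 not in

Answer: REJECT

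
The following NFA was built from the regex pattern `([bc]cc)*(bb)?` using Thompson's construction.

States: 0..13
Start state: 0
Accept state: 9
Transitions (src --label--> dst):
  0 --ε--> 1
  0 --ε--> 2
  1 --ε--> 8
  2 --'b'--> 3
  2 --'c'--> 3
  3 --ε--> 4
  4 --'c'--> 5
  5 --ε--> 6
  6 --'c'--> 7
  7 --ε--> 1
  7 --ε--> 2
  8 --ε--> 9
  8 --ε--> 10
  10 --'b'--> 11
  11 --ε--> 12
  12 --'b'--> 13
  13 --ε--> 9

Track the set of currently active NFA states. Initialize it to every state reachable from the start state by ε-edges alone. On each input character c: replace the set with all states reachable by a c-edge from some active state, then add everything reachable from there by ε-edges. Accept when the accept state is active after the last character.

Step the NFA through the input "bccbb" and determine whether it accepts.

start: ε-closure({0}) = {0,1,2,8,9,10}
'b' @ 1: {3,4,11,12}
'c' @ 2: {5,6}
'c' @ 3: {1,2,7,8,9,10}  [accepting]
'b' @ 4: {3,4,11,12}
'b' @ 5: {9,13}  [accepting]
final: {9,13}; accept 9 in set

Answer: ACCEPT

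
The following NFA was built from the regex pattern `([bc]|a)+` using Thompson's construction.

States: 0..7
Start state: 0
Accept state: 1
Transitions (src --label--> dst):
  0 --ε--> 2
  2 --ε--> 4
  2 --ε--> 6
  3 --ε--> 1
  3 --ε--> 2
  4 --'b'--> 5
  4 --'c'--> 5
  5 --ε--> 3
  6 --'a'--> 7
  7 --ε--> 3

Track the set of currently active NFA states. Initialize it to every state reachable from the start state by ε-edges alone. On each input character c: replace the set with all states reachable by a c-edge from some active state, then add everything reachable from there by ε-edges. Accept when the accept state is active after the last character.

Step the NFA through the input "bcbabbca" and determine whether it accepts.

Answer: ACCEPT

Steps:
initial (ε-close {0}): {0,2,4,6}
'b' @ 1: {1,2,3,4,5,6}  [accepting]
'c' @ 2: {1,2,3,4,5,6}  [accepting]
'b' @ 3: {1,2,3,4,5,6}  [accepting]
'a' @ 4: {1,2,3,4,6,7}  [accepting]
'b' @ 5: {1,2,3,4,5,6}  [accepting]
'b' @ 6: {1,2,3,4,5,6}  [accepting]
'c' @ 7: {1,2,3,4,5,6}  [accepting]
'a' @ 8: {1,2,3,4,6,7}  [accepting]
end set {1,2,3,4,6,7} — state 1 in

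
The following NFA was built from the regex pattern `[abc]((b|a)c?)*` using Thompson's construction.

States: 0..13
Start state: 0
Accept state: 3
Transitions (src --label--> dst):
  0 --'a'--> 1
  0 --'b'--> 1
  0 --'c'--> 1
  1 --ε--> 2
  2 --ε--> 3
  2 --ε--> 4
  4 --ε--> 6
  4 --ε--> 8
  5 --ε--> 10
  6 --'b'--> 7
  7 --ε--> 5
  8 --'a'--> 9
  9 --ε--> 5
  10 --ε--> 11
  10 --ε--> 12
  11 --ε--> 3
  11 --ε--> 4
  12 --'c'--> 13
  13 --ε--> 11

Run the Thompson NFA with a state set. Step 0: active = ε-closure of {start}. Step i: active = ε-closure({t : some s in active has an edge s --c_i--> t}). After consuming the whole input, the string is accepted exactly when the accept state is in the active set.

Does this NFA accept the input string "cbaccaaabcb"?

Answer: REJECT

Trace:
start: ε-closure({0}) = {0}
'c' @ 1: {1,2,3,4,6,8}  [accepting]
'b' @ 2: {3,4,5,6,7,8,10,11,12}  [accepting]
'a' @ 3: {3,4,5,6,8,9,10,11,12}  [accepting]
'c' @ 4: {3,4,6,8,11,13}  [accepting]
'c' @ 5: {}  — no active states
rest 'aaabcb' ignored (set empty)
final: {}; accept 3 not in set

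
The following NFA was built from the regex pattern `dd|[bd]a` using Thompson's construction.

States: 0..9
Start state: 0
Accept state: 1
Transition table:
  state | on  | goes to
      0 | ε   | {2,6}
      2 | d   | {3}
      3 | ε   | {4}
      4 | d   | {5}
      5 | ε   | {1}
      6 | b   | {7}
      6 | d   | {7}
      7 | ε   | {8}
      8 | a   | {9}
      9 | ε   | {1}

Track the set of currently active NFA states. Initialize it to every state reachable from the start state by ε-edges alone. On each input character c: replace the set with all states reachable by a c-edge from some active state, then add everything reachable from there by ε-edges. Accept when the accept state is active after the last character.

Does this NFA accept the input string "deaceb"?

Answer: REJECT

Trace:
start: ε-closure({0}) = {0,2,6}
'd' @ 1: {3,4,7,8}
'e' @ 2: {}  — dead — no transitions
rest 'aceb' ignored (set empty)
end set {} — state 1 not in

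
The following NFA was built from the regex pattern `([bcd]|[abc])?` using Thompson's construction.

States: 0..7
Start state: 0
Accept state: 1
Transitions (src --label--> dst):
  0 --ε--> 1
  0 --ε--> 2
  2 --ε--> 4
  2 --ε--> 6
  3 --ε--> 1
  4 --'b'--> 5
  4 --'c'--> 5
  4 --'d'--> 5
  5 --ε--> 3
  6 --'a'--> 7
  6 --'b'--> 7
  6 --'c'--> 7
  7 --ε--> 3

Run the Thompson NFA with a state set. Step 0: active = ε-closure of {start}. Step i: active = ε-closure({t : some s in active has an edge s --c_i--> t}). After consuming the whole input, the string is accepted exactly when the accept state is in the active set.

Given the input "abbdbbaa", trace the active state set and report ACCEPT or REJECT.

initial (ε-close {0}): {0,1,2,4,6}
'a' @ 1: {1,3,7}  (accept∈set)
'b' @ 2: {}  — no active states
rest 'bdbbaa' ignored (set empty)
end set {} — state 1 not in

Answer: REJECT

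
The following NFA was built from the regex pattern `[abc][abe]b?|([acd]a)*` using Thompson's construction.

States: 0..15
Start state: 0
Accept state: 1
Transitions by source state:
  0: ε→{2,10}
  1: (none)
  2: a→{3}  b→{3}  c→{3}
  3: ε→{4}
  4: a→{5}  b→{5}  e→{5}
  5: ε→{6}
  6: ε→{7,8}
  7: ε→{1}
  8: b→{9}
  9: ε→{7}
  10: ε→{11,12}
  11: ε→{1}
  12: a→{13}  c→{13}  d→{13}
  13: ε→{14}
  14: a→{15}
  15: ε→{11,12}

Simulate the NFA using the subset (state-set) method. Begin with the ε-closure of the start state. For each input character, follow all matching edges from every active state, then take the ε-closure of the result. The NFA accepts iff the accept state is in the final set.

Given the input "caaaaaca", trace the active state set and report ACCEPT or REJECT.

Answer: ACCEPT

Steps:
start: ε-closure({0}) = {0,1,2,10,11,12}
'c' @ 1: {3,4,13,14}
'a' @ 2: {1,5,6,7,8,11,12,15}  (accept∈set)
'a' @ 3: {13,14}
'a' @ 4: {1,11,12,15}  (accept∈set)
'a' @ 5: {13,14}
'a' @ 6: {1,11,12,15}  (accept∈set)
'c' @ 7: {13,14}
'a' @ 8: {1,11,12,15}  (accept∈set)
end set {1,11,12,15} — state 1 in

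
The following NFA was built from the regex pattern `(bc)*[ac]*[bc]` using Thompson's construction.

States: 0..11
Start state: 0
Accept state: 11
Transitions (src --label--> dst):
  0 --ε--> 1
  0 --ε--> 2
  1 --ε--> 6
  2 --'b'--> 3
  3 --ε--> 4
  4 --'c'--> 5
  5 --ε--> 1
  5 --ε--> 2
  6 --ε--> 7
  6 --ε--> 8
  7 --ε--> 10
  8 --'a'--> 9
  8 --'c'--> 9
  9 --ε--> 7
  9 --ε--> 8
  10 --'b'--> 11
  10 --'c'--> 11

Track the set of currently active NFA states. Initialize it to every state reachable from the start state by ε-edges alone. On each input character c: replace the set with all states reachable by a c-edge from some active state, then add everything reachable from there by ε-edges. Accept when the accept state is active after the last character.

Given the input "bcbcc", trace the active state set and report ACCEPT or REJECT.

Answer: ACCEPT

Derivation:
S₀ = ε-closure({0}) = {0,1,2,6,7,8,10}
'b' @ 1: {3,4,11}  (accept∈set)
'c' @ 2: {1,2,5,6,7,8,10}
'b' @ 3: {3,4,11}  (accept∈set)
'c' @ 4: {1,2,5,6,7,8,10}
'c' @ 5: {7,8,9,10,11}  (accept∈set)
final: {7,8,9,10,11}; accept 11 in set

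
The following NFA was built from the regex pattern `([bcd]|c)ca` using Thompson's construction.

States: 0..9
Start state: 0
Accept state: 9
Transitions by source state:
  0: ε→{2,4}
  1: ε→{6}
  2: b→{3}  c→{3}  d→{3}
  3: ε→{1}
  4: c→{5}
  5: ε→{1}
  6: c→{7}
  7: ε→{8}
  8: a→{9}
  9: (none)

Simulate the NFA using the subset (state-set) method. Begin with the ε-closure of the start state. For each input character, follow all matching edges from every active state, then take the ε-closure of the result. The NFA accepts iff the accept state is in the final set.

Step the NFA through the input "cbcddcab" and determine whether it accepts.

start: ε-closure({0}) = {0,2,4}
'c' @ 1: {1,3,5,6}
'b' @ 2: {}  — dead — no transitions
rest 'cddcab' ignored (set empty)
end set {} — state 9 not in

Answer: REJECT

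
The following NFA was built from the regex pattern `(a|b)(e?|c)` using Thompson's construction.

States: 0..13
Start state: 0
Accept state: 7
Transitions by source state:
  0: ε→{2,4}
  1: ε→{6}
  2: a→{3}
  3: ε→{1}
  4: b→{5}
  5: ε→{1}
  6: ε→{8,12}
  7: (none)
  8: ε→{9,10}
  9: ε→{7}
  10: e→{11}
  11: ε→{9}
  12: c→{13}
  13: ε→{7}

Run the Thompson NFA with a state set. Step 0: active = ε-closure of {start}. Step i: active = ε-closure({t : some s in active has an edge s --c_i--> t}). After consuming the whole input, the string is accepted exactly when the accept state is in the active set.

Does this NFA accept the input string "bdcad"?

Answer: REJECT

Steps:
S₀ = ε-closure({0}) = {0,2,4}
'b' @ 1: {1,5,6,7,8,9,10,12}  [accepting]
'd' @ 2: {}  — state set empty
rest 'cad' ignored (set empty)
final: {}; accept 7 not in set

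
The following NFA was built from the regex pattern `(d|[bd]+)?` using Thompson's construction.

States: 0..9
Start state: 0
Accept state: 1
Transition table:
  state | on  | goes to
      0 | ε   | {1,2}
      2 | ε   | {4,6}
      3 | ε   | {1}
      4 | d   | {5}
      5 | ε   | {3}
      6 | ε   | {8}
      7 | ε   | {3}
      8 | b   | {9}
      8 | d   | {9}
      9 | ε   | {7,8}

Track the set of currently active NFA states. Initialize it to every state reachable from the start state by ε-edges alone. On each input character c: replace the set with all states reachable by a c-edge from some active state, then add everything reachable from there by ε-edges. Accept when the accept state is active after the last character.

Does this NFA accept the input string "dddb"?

start: ε-closure({0}) = {0,1,2,4,6,8}
'd' @ 1: {1,3,5,7,8,9}  (accept∈set)
'd' @ 2: {1,3,7,8,9}  (accept∈set)
'd' @ 3: {1,3,7,8,9}  (accept∈set)
'b' @ 4: {1,3,7,8,9}  (accept∈set)
end set {1,3,7,8,9} — state 1 in

Answer: ACCEPT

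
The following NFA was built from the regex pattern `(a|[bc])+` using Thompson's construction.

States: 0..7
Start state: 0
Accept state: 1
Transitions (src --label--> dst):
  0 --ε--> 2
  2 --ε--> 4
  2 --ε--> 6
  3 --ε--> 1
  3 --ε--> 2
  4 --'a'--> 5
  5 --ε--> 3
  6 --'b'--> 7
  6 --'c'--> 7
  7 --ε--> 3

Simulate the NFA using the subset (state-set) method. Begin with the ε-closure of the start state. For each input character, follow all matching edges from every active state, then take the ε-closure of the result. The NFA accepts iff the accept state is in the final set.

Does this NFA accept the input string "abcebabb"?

Answer: REJECT

Steps:
initial (ε-close {0}): {0,2,4,6}
'a' @ 1: {1,2,3,4,5,6}  [accepting]
'b' @ 2: {1,2,3,4,6,7}  [accepting]
'c' @ 3: {1,2,3,4,6,7}  [accepting]
'e' @ 4: {}  — dead — no transitions
rest 'babb' ignored (set empty)
after full input: {}  (accept=1 not in)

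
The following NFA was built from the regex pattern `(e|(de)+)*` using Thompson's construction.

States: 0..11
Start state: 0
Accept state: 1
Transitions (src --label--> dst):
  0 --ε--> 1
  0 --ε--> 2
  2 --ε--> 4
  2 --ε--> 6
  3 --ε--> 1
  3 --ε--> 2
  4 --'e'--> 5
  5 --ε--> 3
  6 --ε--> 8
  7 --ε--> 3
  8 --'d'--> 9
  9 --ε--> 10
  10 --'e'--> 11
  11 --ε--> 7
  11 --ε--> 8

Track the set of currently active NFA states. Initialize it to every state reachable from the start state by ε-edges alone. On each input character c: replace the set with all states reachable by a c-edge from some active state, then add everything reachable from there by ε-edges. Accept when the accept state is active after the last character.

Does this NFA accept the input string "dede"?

Answer: ACCEPT

Trace:
S₀ = ε-closure({0}) = {0,1,2,4,6,8}
'd' @ 1: {9,10}
'e' @ 2: {1,2,3,4,6,7,8,11}  [accepting]
'd' @ 3: {9,10}
'e' @ 4: {1,2,3,4,6,7,8,11}  [accepting]
after full input: {1,2,3,4,6,7,8,11}  (accept=1 in)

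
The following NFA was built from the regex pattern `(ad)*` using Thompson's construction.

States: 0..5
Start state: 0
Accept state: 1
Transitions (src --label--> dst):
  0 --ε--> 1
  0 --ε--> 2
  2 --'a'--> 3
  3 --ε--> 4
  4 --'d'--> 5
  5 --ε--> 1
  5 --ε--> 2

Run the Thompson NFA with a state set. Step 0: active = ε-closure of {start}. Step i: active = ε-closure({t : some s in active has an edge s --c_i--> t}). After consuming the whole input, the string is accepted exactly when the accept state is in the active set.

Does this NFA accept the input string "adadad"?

Answer: ACCEPT

Trace:
S₀ = ε-closure({0}) = {0,1,2}
'a' @ 1: {3,4}
'd' @ 2: {1,2,5}  [accepting]
'a' @ 3: {3,4}
'd' @ 4: {1,2,5}  [accepting]
'a' @ 5: {3,4}
'd' @ 6: {1,2,5}  [accepting]
end set {1,2,5} — state 1 in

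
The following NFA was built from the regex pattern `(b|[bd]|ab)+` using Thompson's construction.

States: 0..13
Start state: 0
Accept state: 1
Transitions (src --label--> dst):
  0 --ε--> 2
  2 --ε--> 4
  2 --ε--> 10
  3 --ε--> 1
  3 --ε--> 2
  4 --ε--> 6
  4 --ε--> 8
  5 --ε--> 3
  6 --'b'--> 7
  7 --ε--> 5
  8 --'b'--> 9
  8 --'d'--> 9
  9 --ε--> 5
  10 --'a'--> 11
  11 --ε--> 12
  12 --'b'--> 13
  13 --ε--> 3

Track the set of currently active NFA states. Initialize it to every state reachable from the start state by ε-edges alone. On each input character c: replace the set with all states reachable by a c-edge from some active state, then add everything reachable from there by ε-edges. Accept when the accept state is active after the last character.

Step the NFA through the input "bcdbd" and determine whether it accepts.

start: ε-closure({0}) = {0,2,4,6,8,10}
'b' @ 1: {1,2,3,4,5,6,7,8,9,10}  (accept∈set)
'c' @ 2: {}  — no active states
rest 'dbd' ignored (set empty)
end set {} — state 1 not in

Answer: REJECT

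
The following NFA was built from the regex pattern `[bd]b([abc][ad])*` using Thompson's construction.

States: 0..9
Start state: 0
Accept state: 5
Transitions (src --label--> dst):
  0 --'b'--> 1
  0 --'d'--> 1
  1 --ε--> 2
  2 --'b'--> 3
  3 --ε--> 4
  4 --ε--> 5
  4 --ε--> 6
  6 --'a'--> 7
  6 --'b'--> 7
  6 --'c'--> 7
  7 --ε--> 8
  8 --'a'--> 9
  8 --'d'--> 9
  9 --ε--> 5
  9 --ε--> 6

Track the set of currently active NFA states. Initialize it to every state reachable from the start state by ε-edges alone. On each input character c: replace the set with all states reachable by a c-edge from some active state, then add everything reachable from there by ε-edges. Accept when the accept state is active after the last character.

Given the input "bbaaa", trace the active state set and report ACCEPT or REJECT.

Answer: REJECT

Derivation:
initial (ε-close {0}): {0}
'b' @ 1: {1,2}
'b' @ 2: {3,4,5,6}  ✓accept
'a' @ 3: {7,8}
'a' @ 4: {5,6,9}  ✓accept
'a' @ 5: {7,8}
after full input: {7,8}  (accept=5 not in)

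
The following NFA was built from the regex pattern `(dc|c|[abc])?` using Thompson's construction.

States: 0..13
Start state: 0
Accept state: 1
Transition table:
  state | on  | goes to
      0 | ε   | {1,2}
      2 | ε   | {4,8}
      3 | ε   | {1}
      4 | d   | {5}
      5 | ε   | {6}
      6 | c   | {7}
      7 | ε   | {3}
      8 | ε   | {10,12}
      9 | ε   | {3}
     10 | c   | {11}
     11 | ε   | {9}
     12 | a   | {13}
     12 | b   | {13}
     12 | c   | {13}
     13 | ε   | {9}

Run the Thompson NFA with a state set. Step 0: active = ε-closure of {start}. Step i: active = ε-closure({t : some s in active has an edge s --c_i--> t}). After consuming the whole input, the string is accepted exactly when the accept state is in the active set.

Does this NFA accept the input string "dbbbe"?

Answer: REJECT

Derivation:
start: ε-closure({0}) = {0,1,2,4,8,10,12}
'd' @ 1: {5,6}
'b' @ 2: {}  — no active states
rest 'bbe' ignored (set empty)
after full input: {}  (accept=1 not in)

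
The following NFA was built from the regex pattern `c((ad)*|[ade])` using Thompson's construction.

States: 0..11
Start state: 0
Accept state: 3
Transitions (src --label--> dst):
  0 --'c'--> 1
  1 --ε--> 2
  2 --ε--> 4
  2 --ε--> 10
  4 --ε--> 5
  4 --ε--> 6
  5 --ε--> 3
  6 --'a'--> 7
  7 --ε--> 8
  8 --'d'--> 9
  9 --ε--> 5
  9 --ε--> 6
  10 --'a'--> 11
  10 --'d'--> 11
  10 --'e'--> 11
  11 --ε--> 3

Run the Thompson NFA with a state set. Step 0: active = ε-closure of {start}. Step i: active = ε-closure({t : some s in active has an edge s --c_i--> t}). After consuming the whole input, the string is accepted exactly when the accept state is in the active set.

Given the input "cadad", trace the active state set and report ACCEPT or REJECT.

initial (ε-close {0}): {0}
'c' @ 1: {1,2,3,4,5,6,10}  ✓accept
'a' @ 2: {3,7,8,11}  ✓accept
'd' @ 3: {3,5,6,9}  ✓accept
'a' @ 4: {7,8}
'd' @ 5: {3,5,6,9}  ✓accept
after full input: {3,5,6,9}  (accept=3 in)

Answer: ACCEPT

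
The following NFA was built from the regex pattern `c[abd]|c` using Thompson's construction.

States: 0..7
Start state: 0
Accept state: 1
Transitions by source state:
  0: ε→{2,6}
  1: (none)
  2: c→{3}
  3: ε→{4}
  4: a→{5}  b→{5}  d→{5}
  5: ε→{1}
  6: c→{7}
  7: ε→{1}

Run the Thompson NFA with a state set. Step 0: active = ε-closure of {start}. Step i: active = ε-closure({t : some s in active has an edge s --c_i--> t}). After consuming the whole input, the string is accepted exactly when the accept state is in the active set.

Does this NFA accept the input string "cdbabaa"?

start: ε-closure({0}) = {0,2,6}
'c' @ 1: {1,3,4,7}  [accepting]
'd' @ 2: {1,5}  [accepting]
'b' @ 3: {}  — state set empty
rest 'abaa' ignored (set empty)
after full input: {}  (accept=1 not in)

Answer: REJECT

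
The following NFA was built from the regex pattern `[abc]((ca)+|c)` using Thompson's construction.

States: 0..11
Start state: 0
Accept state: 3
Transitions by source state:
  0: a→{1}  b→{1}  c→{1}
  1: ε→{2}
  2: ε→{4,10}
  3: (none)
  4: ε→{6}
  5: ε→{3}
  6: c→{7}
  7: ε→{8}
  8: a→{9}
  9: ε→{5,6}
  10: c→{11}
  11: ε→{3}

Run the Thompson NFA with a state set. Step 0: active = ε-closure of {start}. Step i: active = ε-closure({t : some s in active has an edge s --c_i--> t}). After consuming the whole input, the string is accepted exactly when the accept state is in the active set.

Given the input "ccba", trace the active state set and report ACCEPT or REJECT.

Answer: REJECT

Steps:
initial (ε-close {0}): {0}
'c' @ 1: {1,2,4,6,10}
'c' @ 2: {3,7,8,11}  (accept∈set)
'b' @ 3: {}  — state set empty
rest 'a' ignored (set empty)
after full input: {}  (accept=3 not in)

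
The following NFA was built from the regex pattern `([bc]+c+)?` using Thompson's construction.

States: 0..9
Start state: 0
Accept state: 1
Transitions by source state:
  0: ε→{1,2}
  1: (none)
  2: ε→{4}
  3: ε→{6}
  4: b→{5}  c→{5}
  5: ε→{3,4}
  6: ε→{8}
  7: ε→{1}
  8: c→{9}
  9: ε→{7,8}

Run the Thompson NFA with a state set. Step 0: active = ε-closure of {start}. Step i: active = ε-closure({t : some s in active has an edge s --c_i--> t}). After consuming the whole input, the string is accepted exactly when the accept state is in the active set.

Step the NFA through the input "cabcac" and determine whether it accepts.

Answer: REJECT

Steps:
S₀ = ε-closure({0}) = {0,1,2,4}
'c' @ 1: {3,4,5,6,8}
'a' @ 2: {}  — no active states
rest 'bcac' ignored (set empty)
after full input: {}  (accept=1 not in)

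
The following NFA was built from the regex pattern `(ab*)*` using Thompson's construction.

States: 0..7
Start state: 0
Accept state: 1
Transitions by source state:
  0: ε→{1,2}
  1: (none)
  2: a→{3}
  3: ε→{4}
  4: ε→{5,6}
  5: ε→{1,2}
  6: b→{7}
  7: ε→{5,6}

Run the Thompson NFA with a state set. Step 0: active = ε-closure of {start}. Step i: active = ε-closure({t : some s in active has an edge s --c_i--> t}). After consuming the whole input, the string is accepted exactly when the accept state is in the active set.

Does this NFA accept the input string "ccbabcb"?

start: ε-closure({0}) = {0,1,2}
'c' @ 1: {}  — no active states
rest 'cbabcb' ignored (set empty)
end set {} — state 1 not in

Answer: REJECT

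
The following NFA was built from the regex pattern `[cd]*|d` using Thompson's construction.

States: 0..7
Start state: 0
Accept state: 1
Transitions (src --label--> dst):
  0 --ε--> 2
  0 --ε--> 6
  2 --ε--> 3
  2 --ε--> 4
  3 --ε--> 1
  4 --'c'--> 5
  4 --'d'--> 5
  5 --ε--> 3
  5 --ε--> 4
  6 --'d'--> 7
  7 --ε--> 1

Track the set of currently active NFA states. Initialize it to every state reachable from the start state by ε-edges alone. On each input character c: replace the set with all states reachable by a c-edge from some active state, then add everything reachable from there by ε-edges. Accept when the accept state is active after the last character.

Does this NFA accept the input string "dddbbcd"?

Answer: REJECT

Derivation:
start: ε-closure({0}) = {0,1,2,3,4,6}
'd' @ 1: {1,3,4,5,7}  [accepting]
'd' @ 2: {1,3,4,5}  [accepting]
'd' @ 3: {1,3,4,5}  [accepting]
'b' @ 4: {}  — dead — no transitions
rest 'bcd' ignored (set empty)
final: {}; accept 1 not in set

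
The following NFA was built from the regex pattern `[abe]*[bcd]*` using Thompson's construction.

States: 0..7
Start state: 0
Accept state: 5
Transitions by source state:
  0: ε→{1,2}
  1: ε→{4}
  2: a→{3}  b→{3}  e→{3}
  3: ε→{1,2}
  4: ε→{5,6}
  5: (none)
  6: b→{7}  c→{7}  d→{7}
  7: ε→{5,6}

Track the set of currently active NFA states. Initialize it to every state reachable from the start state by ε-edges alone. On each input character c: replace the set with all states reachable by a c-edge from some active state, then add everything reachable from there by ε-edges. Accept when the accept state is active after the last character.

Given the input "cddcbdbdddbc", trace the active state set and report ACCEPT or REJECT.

Answer: ACCEPT

Steps:
start: ε-closure({0}) = {0,1,2,4,5,6}
'c' @ 1: {5,6,7}  ✓accept
'd' @ 2: {5,6,7}  ✓accept
'd' @ 3: {5,6,7}  ✓accept
'c' @ 4: {5,6,7}  ✓accept
'b' @ 5: {5,6,7}  ✓accept
'd' @ 6: {5,6,7}  ✓accept
'b' @ 7: {5,6,7}  ✓accept
'd' @ 8: {5,6,7}  ✓accept
'd' @ 9: {5,6,7}  ✓accept
'd' @ 10: {5,6,7}  ✓accept
'b' @ 11: {5,6,7}  ✓accept
'c' @ 12: {5,6,7}  ✓accept
end set {5,6,7} — state 5 in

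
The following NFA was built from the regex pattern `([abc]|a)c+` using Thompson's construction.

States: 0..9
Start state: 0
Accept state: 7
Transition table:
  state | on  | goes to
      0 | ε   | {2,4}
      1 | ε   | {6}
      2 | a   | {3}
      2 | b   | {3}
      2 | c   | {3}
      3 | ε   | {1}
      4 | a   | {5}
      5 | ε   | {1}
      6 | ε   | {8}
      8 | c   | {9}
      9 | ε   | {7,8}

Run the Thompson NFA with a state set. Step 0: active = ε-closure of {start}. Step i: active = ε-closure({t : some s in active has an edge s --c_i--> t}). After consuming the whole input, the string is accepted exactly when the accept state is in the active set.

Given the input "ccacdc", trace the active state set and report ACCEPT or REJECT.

Answer: REJECT

Steps:
initial (ε-close {0}): {0,2,4}
'c' @ 1: {1,3,6,8}
'c' @ 2: {7,8,9}  (accept∈set)
'a' @ 3: {}  — dead — no transitions
rest 'cdc' ignored (set empty)
end set {} — state 7 not in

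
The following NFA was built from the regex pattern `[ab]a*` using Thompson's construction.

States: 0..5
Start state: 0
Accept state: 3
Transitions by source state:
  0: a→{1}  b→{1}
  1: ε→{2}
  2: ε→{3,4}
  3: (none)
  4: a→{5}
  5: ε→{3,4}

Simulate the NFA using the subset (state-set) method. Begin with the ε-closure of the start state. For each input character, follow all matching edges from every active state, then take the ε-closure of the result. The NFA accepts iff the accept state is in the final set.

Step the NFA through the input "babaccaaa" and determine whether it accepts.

Answer: REJECT

Trace:
start: ε-closure({0}) = {0}
'b' @ 1: {1,2,3,4}  ✓accept
'a' @ 2: {3,4,5}  ✓accept
'b' @ 3: {}  — state set empty
rest 'accaaa' ignored (set empty)
end set {} — state 3 not in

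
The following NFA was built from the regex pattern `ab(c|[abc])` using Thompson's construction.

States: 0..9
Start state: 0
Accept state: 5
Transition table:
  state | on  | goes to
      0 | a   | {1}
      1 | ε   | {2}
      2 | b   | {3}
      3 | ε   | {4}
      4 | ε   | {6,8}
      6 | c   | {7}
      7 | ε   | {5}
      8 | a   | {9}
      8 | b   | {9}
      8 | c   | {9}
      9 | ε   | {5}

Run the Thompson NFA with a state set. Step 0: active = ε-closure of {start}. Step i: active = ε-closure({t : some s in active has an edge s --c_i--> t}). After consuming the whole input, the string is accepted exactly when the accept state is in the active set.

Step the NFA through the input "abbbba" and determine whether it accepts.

start: ε-closure({0}) = {0}
'a' @ 1: {1,2}
'b' @ 2: {3,4,6,8}
'b' @ 3: {5,9}  ✓accept
'b' @ 4: {}  — no active states
rest 'ba' ignored (set empty)
final: {}; accept 5 not in set

Answer: REJECT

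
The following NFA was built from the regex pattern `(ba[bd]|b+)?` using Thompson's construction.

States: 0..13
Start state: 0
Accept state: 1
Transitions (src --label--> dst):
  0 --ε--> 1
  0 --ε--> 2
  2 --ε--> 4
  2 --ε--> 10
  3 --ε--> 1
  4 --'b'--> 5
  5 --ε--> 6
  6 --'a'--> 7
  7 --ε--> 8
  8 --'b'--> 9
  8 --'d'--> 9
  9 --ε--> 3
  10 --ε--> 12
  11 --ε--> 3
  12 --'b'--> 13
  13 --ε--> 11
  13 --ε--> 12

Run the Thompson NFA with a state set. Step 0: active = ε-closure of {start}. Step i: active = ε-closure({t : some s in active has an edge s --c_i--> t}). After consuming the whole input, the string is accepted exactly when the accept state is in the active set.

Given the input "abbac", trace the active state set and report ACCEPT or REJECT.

start: ε-closure({0}) = {0,1,2,4,10,12}
'a' @ 1: {}  — state set empty
rest 'bbac' ignored (set empty)
after full input: {}  (accept=1 not in)

Answer: REJECT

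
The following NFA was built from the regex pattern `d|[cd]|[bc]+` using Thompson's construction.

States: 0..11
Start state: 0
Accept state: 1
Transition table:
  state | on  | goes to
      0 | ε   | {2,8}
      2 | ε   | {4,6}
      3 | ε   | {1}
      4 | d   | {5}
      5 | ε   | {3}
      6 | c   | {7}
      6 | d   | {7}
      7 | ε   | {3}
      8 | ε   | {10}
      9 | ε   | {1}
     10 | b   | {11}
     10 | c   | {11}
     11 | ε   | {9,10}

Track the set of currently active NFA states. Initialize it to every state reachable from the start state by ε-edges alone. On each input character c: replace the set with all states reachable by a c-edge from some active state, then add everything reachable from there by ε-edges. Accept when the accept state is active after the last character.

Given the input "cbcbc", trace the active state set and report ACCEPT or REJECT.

initial (ε-close {0}): {0,2,4,6,8,10}
'c' @ 1: {1,3,7,9,10,11}  ✓accept
'b' @ 2: {1,9,10,11}  ✓accept
'c' @ 3: {1,9,10,11}  ✓accept
'b' @ 4: {1,9,10,11}  ✓accept
'c' @ 5: {1,9,10,11}  ✓accept
end set {1,9,10,11} — state 1 in

Answer: ACCEPT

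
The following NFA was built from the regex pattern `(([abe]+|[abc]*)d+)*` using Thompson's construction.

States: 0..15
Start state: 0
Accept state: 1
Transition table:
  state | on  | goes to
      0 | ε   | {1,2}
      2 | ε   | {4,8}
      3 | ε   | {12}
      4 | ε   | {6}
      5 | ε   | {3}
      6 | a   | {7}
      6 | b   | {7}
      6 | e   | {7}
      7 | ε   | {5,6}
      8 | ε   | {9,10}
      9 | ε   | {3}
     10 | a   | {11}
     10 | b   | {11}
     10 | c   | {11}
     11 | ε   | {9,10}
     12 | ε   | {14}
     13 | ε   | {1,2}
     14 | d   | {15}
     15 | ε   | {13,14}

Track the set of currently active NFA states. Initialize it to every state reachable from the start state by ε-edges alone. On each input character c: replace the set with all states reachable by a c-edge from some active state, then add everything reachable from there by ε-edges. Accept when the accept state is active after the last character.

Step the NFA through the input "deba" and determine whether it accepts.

initial (ε-close {0}): {0,1,2,3,4,6,8,9,10,12,14}
'd' @ 1: {1,2,3,4,6,8,9,10,12,13,14,15}  (accept∈set)
'e' @ 2: {3,5,6,7,12,14}
'b' @ 3: {3,5,6,7,12,14}
'a' @ 4: {3,5,6,7,12,14}
after full input: {3,5,6,7,12,14}  (accept=1 not in)

Answer: REJECT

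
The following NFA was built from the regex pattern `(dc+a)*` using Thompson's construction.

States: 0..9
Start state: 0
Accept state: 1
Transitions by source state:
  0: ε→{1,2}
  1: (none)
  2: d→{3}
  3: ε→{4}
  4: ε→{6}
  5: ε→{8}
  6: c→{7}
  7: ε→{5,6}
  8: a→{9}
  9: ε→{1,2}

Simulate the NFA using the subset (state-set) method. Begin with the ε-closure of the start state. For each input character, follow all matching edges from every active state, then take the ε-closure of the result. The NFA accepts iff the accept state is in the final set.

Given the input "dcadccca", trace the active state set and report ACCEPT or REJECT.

initial (ε-close {0}): {0,1,2}
'd' @ 1: {3,4,6}
'c' @ 2: {5,6,7,8}
'a' @ 3: {1,2,9}  (accept∈set)
'd' @ 4: {3,4,6}
'c' @ 5: {5,6,7,8}
'c' @ 6: {5,6,7,8}
'c' @ 7: {5,6,7,8}
'a' @ 8: {1,2,9}  (accept∈set)
after full input: {1,2,9}  (accept=1 in)

Answer: ACCEPT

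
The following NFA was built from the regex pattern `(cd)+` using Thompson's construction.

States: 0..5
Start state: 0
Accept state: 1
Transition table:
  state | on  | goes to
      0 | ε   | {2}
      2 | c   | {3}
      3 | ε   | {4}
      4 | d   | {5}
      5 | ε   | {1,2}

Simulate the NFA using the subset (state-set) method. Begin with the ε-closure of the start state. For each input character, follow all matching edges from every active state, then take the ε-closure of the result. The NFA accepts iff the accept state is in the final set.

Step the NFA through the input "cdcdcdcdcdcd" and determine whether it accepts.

S₀ = ε-closure({0}) = {0,2}
'c' @ 1: {3,4}
'd' @ 2: {1,2,5}  [accepting]
'c' @ 3: {3,4}
'd' @ 4: {1,2,5}  [accepting]
'c' @ 5: {3,4}
'd' @ 6: {1,2,5}  [accepting]
'c' @ 7: {3,4}
'd' @ 8: {1,2,5}  [accepting]
'c' @ 9: {3,4}
'd' @ 10: {1,2,5}  [accepting]
'c' @ 11: {3,4}
'd' @ 12: {1,2,5}  [accepting]
final: {1,2,5}; accept 1 in set

Answer: ACCEPT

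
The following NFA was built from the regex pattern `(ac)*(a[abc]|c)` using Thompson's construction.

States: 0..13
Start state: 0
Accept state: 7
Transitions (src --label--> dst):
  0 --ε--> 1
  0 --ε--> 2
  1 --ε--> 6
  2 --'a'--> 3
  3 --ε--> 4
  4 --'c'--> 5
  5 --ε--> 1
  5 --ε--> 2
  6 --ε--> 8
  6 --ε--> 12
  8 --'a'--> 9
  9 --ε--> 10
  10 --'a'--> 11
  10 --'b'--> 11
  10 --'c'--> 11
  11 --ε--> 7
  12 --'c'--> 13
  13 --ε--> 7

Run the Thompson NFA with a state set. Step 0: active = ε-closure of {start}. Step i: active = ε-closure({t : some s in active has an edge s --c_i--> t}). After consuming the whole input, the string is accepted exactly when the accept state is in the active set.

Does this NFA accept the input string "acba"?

S₀ = ε-closure({0}) = {0,1,2,6,8,12}
'a' @ 1: {3,4,9,10}
'c' @ 2: {1,2,5,6,7,8,11,12}  [accepting]
'b' @ 3: {}  — state set empty
rest 'a' ignored (set empty)
final: {}; accept 7 not in set

Answer: REJECT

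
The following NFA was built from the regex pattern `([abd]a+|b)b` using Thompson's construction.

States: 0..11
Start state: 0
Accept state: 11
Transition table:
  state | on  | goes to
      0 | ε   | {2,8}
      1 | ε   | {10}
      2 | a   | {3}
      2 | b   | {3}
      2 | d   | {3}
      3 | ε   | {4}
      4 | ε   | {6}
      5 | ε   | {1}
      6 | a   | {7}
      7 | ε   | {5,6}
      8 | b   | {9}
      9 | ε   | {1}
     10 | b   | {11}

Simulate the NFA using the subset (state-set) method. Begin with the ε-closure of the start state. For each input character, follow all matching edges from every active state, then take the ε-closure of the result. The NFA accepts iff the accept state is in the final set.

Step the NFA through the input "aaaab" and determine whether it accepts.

S₀ = ε-closure({0}) = {0,2,8}
'a' @ 1: {3,4,6}
'a' @ 2: {1,5,6,7,10}
'a' @ 3: {1,5,6,7,10}
'a' @ 4: {1,5,6,7,10}
'b' @ 5: {11}  (accept∈set)
final: {11}; accept 11 in set

Answer: ACCEPT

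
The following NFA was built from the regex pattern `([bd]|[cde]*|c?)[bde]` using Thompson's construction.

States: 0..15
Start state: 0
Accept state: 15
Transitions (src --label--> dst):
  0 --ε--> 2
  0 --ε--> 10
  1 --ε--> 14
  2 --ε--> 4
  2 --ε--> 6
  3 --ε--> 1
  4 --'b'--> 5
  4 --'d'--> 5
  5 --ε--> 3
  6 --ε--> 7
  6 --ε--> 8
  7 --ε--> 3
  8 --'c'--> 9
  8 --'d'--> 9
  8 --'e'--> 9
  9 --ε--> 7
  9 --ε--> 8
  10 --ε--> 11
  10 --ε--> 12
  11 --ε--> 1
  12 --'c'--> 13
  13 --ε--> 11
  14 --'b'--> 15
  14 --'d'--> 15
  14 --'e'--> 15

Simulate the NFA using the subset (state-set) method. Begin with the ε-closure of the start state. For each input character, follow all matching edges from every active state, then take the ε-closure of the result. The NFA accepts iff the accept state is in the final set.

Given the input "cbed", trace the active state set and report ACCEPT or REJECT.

initial (ε-close {0}): {0,1,2,3,4,6,7,8,10,11,12,14}
'c' @ 1: {1,3,7,8,9,11,13,14}
'b' @ 2: {15}  (accept∈set)
'e' @ 3: {}  — no active states
rest 'd' ignored (set empty)
end set {} — state 15 not in

Answer: REJECT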